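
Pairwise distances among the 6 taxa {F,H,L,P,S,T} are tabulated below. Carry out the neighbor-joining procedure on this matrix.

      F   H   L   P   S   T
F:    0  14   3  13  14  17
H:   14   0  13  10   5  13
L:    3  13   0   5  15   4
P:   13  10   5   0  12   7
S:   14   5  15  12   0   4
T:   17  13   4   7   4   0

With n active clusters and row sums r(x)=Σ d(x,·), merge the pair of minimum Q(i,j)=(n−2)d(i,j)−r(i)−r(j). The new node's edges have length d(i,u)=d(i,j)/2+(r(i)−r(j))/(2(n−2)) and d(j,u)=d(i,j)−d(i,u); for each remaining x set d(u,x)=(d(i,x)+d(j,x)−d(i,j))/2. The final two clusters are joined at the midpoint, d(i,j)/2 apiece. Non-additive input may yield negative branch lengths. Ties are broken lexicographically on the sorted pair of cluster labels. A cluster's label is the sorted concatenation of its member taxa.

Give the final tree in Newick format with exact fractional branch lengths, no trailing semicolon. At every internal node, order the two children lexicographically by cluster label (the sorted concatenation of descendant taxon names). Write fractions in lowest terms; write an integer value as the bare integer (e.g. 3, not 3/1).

((((F:33/8,L:-9/8):37/8,P:23/8):15/8,(H:7/2,S:3/2):29/8):19/16,T:19/16)

1. join F+L (d=3, Q=-89) ⇒ FL; edges |F|=33/8, |L|=-9/8
  updated: d(FL,H)=12, d(FL,P)=15/2, d(FL,S)=13, d(FL,T)=9
2. join H+S (d=5, Q=-59) ⇒ HS; edges |H|=7/2, |S|=3/2
  updated: d(FL,HS)=10, d(HS,P)=17/2, d(HS,T)=6
3. join FL+P (d=15/2, Q=-69/2) ⇒ FLP; edges |FL|=37/8, |P|=23/8
  updated: d(FLP,HS)=11/2, d(FLP,T)=17/4
4. join FLP+HS (d=11/2, Q=-63/4) ⇒ FHLPS; edges |FLP|=15/8, |HS|=29/8
  updated: d(FHLPS,T)=19/8
5. join FHLPS+T (d=19/8) ⇒ FHLPST; edges |FHLPS|=19/16, |T|=19/16
final tree: ((((F:33/8,L:-9/8):37/8,P:23/8):15/8,(H:7/2,S:3/2):29/8):19/16,T:19/16)
total length: 187/8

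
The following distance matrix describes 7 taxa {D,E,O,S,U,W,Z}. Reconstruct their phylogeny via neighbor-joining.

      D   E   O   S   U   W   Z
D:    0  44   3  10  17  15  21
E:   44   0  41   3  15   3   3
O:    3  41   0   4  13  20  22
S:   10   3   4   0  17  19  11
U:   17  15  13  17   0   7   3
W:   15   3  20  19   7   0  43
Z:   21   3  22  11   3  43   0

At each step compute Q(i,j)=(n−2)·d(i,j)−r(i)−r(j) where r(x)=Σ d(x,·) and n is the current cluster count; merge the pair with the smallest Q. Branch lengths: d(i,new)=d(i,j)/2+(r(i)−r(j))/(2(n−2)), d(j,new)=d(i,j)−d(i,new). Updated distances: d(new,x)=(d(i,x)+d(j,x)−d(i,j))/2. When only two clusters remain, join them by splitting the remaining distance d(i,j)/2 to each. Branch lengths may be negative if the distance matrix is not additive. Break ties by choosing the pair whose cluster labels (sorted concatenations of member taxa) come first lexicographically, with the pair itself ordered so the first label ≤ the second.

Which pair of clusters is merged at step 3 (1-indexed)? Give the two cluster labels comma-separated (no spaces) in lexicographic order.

1. join E+W (d=3, Q=-201) ⇒ EW; edges |E|=17/10, |W|=13/10
  updated: d(D,EW)=28, d(EW,O)=29, d(EW,S)=19/2, d(EW,U)=19/2, d(EW,Z)=43/2
2. join D+O (d=3, Q=-138) ⇒ DO; edges |D|=5/2, |O|=1/2
  updated: d(DO,EW)=27, d(DO,S)=11/2, d(DO,U)=27/2, d(DO,Z)=20
3. join DO+S (d=11/2, Q=-185/2) ⇒ DOS; edges |DO|=79/12, |S|=-13/12
  updated: d(DOS,EW)=31/2, d(DOS,U)=25/2, d(DOS,Z)=51/4
4. join DOS+EW (d=31/2, Q=-225/4) ⇒ DEOSW; edges |DOS|=101/16, |EW|=147/16
  updated: d(DEOSW,U)=13/4, d(DEOSW,Z)=75/8
5. join DEOSW+U (d=13/4, Q=-125/8) ⇒ DEOSUW; edges |DEOSW|=77/16, |U|=-25/16
  updated: d(DEOSUW,Z)=73/16
6. join DEOSUW+Z (d=73/16) ⇒ DEOSUWZ; edges |DEOSUW|=73/32, |Z|=73/32
final tree: (((((D:5/2,O:1/2):79/12,S:-13/12):101/16,(E:17/10,W:13/10):147/16):77/16,U:-25/16):73/32,Z:73/32)
total length: 557/16

DO,S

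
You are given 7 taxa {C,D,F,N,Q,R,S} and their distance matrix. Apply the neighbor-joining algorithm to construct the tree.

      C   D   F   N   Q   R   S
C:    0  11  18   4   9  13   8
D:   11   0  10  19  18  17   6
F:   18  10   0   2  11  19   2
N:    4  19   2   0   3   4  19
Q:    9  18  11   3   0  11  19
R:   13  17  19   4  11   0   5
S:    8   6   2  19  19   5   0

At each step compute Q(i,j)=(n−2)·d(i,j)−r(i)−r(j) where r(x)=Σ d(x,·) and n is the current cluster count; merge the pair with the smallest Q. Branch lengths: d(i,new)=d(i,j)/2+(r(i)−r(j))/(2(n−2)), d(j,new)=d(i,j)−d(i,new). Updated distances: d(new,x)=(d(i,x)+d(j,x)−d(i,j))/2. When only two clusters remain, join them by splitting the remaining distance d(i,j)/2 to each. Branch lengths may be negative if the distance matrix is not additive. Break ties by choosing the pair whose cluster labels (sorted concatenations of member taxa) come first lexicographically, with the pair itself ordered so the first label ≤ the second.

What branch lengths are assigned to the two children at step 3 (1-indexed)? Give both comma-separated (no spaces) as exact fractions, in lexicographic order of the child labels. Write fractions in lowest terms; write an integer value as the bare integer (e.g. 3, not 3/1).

65/24,127/24

1. join F+S (d=2, Q=-111) ⇒ FS; edges |F|=13/10, |S|=7/10
  updated: d(C,FS)=12, d(D,FS)=7, d(FS,N)=19/2, d(FS,Q)=14, d(FS,R)=11
2. join D+FS (d=7, Q=-195/2) ⇒ DFS; edges |D|=93/16, |FS|=19/16
  updated: d(C,DFS)=8, d(DFS,N)=43/4, d(DFS,Q)=25/2, d(DFS,R)=21/2
3. join C+DFS (d=8, Q=-207/4) ⇒ CDFS; edges |C|=65/24, |DFS|=127/24
  updated: d(CDFS,N)=27/8, d(CDFS,Q)=27/4, d(CDFS,R)=31/4
4. join CDFS+Q (d=27/4, Q=-201/8) ⇒ CDFQS; edges |CDFS|=85/32, |Q|=131/32
  updated: d(CDFQS,N)=-3/16, d(CDFQS,R)=6
5. join CDFQS+N (d=-3/16, Q=-157/16) ⇒ CDFNQS; edges |CDFQS|=29/32, |N|=-35/32
  updated: d(CDFNQS,R)=163/32
6. join CDFNQS+R (d=163/32) ⇒ CDFNQRS; edges |CDFNQS|=163/64, |R|=163/64
final tree: ((((C:65/24,(D:93/16,(F:13/10,S:7/10):19/16):127/24):85/32,Q:131/32):29/32,N:-35/32):163/64,R:163/64)
total length: 917/32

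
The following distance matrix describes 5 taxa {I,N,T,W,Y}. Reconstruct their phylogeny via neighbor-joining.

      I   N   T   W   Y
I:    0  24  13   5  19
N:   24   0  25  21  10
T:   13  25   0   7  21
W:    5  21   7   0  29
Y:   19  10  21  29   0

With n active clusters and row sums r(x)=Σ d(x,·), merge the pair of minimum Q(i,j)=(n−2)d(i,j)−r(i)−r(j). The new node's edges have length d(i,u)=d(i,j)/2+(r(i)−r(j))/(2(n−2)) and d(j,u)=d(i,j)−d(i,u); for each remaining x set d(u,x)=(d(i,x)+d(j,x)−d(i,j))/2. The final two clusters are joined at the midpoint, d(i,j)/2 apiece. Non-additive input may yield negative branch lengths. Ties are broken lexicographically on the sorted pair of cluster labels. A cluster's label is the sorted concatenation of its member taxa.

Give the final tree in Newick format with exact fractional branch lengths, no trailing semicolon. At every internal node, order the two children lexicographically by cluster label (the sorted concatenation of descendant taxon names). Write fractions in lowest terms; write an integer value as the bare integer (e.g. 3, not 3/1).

1. join N+Y (d=10, Q=-129) ⇒ NY; edges |N|=31/6, |Y|=29/6
  updated: d(I,NY)=33/2, d(NY,T)=18, d(NY,W)=20
2. join I+W (d=5, Q=-113/2) ⇒ IW; edges |I|=25/8, |W|=15/8
  updated: d(IW,NY)=63/4, d(IW,T)=15/2
3. join IW+NY (d=63/4, Q=-165/4) ⇒ INWY; edges |IW|=21/8, |NY|=105/8
  updated: d(INWY,T)=39/8
4. join INWY+T (d=39/8) ⇒ INTWY; edges |INWY|=39/16, |T|=39/16
final tree: (((I:25/8,W:15/8):21/8,(N:31/6,Y:29/6):105/8):39/16,T:39/16)
total length: 285/8

(((I:25/8,W:15/8):21/8,(N:31/6,Y:29/6):105/8):39/16,T:39/16)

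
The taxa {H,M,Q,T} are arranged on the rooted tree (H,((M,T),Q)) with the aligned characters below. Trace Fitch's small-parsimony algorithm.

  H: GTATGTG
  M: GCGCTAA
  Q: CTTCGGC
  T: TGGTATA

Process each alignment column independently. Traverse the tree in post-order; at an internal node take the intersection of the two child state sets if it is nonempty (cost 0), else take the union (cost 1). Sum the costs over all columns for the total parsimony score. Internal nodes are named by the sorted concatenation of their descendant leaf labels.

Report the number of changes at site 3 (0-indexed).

2

[col 0] MT: children M:{G}, T:{T} ∪→ {G,T}; cost 1
[col 0] MQT: children MT:{G,T}, Q:{C} ∪→ {C,G,T}; cost 1
[col 0] HMQT: children H:{G}, MQT:{C,G,T} ∩→ {G}; cost 0
[col 1] MT: children M:{C}, T:{G} ∪→ {C,G}; cost 1
[col 1] MQT: children MT:{C,G}, Q:{T} ∪→ {C,G,T}; cost 1
[col 1] HMQT: children H:{T}, MQT:{C,G,T} ∩→ {T}; cost 0
[col 2] MT: children M:{G}, T:{G} ∩→ {G}; cost 0
[col 2] MQT: children MT:{G}, Q:{T} ∪→ {G,T}; cost 1
[col 2] HMQT: children H:{A}, MQT:{G,T} ∪→ {A,G,T}; cost 1
[col 3] MT: children M:{C}, T:{T} ∪→ {C,T}; cost 1
[col 3] MQT: children MT:{C,T}, Q:{C} ∩→ {C}; cost 0
[col 3] HMQT: children H:{T}, MQT:{C} ∪→ {C,T}; cost 1
[col 4] MT: children M:{T}, T:{A} ∪→ {A,T}; cost 1
[col 4] MQT: children MT:{A,T}, Q:{G} ∪→ {A,G,T}; cost 1
[col 4] HMQT: children H:{G}, MQT:{A,G,T} ∩→ {G}; cost 0
[col 5] MT: children M:{A}, T:{T} ∪→ {A,T}; cost 1
[col 5] MQT: children MT:{A,T}, Q:{G} ∪→ {A,G,T}; cost 1
[col 5] HMQT: children H:{T}, MQT:{A,G,T} ∩→ {T}; cost 0
[col 6] MT: children M:{A}, T:{A} ∩→ {A}; cost 0
[col 6] MQT: children MT:{A}, Q:{C} ∪→ {A,C}; cost 1
[col 6] HMQT: children H:{G}, MQT:{A,C} ∪→ {A,C,G}; cost 1
per-site changes: [2, 2, 2, 2, 2, 2, 2]; total = 14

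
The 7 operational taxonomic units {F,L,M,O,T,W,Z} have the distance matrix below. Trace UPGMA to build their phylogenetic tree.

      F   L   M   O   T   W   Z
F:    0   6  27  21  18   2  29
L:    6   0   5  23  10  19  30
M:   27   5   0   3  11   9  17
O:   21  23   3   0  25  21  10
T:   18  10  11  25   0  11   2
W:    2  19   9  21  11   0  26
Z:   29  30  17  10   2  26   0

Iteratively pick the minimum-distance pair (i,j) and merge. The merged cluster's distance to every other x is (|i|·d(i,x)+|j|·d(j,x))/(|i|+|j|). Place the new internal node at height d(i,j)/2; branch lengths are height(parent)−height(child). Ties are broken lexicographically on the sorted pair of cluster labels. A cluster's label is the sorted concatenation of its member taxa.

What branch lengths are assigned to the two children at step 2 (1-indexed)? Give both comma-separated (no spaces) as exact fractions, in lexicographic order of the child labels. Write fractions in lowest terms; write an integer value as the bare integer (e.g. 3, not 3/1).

1. join F+W (d=2) ⇒ FW; edges |F|=1, |W|=1
  updated: d(FW,L)=25/2, d(FW,M)=18, d(FW,O)=21, d(FW,T)=29/2, d(FW,Z)=55/2
2. join T+Z (d=2) ⇒ TZ; edges |T|=1, |Z|=1
  updated: d(FW,TZ)=21, d(L,TZ)=20, d(M,TZ)=14, d(O,TZ)=35/2
3. join M+O (d=3) ⇒ MO; edges |M|=3/2, |O|=3/2
  updated: d(FW,MO)=39/2, d(L,MO)=14, d(MO,TZ)=63/4
4. join FW+L (d=25/2) ⇒ FLW; edges |FW|=21/4, |L|=25/4
  updated: d(FLW,MO)=53/3, d(FLW,TZ)=62/3
5. join MO+TZ (d=63/4) ⇒ MOTZ; edges |MO|=51/8, |TZ|=55/8
  updated: d(FLW,MOTZ)=115/6
6. join FLW+MOTZ (d=115/6) ⇒ FLMOTWZ; edges |FLW|=10/3, |MOTZ|=41/24
final tree: (((F:1,W:1):21/4,L:25/4):10/3,((M:3/2,O:3/2):51/8,(T:1,Z:1):55/8):41/24)
total length: 883/24

1,1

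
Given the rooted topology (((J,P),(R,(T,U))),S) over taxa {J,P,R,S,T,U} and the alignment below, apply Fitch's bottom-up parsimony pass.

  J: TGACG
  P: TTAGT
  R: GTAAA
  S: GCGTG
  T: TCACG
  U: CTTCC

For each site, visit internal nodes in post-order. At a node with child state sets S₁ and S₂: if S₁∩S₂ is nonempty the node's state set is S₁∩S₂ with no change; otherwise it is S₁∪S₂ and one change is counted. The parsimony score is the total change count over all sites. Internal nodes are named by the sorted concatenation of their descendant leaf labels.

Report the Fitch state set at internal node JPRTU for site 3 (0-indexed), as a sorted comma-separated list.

C

site 0, node JP: J={T} ∩ P={T} → {T} (+0)
site 0, node TU: T={T} ∪ U={C} → {C,T} (+1)
site 0, node RTU: R={G} ∪ TU={C,T} → {C,G,T} (+1)
site 0, node JPRTU: JP={T} ∩ RTU={C,G,T} → {T} (+0)
site 0, node JPRSTU: JPRTU={T} ∪ S={G} → {G,T} (+1)
site 1, node JP: J={G} ∪ P={T} → {G,T} (+1)
site 1, node TU: T={C} ∪ U={T} → {C,T} (+1)
site 1, node RTU: R={T} ∩ TU={C,T} → {T} (+0)
site 1, node JPRTU: JP={G,T} ∩ RTU={T} → {T} (+0)
site 1, node JPRSTU: JPRTU={T} ∪ S={C} → {C,T} (+1)
site 2, node JP: J={A} ∩ P={A} → {A} (+0)
site 2, node TU: T={A} ∪ U={T} → {A,T} (+1)
site 2, node RTU: R={A} ∩ TU={A,T} → {A} (+0)
site 2, node JPRTU: JP={A} ∩ RTU={A} → {A} (+0)
site 2, node JPRSTU: JPRTU={A} ∪ S={G} → {A,G} (+1)
site 3, node JP: J={C} ∪ P={G} → {C,G} (+1)
site 3, node TU: T={C} ∩ U={C} → {C} (+0)
site 3, node RTU: R={A} ∪ TU={C} → {A,C} (+1)
site 3, node JPRTU: JP={C,G} ∩ RTU={A,C} → {C} (+0)
site 3, node JPRSTU: JPRTU={C} ∪ S={T} → {C,T} (+1)
site 4, node JP: J={G} ∪ P={T} → {G,T} (+1)
site 4, node TU: T={G} ∪ U={C} → {C,G} (+1)
site 4, node RTU: R={A} ∪ TU={C,G} → {A,C,G} (+1)
site 4, node JPRTU: JP={G,T} ∩ RTU={A,C,G} → {G} (+0)
site 4, node JPRSTU: JPRTU={G} ∩ S={G} → {G} (+0)
per-site changes: [3, 3, 2, 3, 3]; total = 14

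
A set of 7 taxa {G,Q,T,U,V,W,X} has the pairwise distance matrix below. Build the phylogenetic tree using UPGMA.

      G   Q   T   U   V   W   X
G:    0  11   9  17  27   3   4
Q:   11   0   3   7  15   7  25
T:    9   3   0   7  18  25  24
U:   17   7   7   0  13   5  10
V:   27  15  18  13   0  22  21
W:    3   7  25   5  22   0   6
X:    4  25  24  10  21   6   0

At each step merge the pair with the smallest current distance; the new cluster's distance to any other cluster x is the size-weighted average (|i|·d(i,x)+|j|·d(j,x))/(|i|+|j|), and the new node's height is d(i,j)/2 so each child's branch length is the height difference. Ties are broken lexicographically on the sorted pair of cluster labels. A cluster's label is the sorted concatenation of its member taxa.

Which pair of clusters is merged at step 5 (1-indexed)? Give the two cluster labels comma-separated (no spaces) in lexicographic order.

GWX,QTU

step 1: merge (G,W) at d=3; branch lengths G→3/2, W→3/2; new cluster GW
  updated: d(GW,Q)=9, d(GW,T)=17, d(GW,U)=11, d(GW,V)=49/2, d(GW,X)=5
step 2: merge (Q,T) at d=3; branch lengths Q→3/2, T→3/2; new cluster QT
  updated: d(GW,QT)=13, d(QT,U)=7, d(QT,V)=33/2, d(QT,X)=49/2
step 3: merge (GW,X) at d=5; branch lengths GW→1, X→5/2; new cluster GWX
  updated: d(GWX,QT)=101/6, d(GWX,U)=32/3, d(GWX,V)=70/3
step 4: merge (QT,U) at d=7; branch lengths QT→2, U→7/2; new cluster QTU
  updated: d(GWX,QTU)=133/9, d(QTU,V)=46/3
step 5: merge (GWX,QTU) at d=133/9; branch lengths GWX→44/9, QTU→35/9; new cluster GQTUWX
  updated: d(GQTUWX,V)=58/3
step 6: merge (GQTUWX,V) at d=58/3; branch lengths GQTUWX→41/18, V→29/3; new cluster GQTUVWX
final tree: ((((G:3/2,W:3/2):1,X:5/2):44/9,((Q:3/2,T:3/2):2,U:7/2):35/9):41/18,V:29/3)
total length: 643/18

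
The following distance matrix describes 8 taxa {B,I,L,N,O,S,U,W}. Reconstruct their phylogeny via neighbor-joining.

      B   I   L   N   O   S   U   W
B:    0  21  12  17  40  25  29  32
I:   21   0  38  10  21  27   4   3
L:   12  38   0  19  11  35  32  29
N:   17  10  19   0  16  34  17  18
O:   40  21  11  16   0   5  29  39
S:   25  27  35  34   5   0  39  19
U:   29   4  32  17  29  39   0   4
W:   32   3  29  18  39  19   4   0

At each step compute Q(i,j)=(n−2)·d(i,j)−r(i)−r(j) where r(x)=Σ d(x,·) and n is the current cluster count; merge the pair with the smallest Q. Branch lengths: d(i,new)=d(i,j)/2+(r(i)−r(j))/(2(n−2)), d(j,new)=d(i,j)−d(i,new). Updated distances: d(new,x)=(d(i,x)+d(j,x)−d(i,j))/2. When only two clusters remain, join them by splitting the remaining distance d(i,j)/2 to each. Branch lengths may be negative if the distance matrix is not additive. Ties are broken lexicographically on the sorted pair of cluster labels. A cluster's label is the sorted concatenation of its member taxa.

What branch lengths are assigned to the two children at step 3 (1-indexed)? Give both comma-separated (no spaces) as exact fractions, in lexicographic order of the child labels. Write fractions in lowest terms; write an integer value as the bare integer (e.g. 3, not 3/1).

iteration 1: select O,S (d=5, Q=-315); attach at lengths (7/12, 53/12); label the merged cluster OS
  updated: d(B,OS)=30, d(I,OS)=43/2, d(L,OS)=41/2, d(N,OS)=45/2, d(OS,U)=63/2, d(OS,W)=53/2
iteration 2: select B,L (d=12, Q=-463/2); attach at lengths (101/20, 139/20); label the merged cluster BL
  updated: d(BL,I)=47/2, d(BL,N)=12, d(BL,OS)=77/4, d(BL,U)=49/2, d(BL,W)=49/2
iteration 3: select BL,OS (d=77/4, Q=-148); attach at lengths (119/16, 189/16); label the merged cluster BLOS
  updated: d(BLOS,I)=103/8, d(BLOS,N)=61/8, d(BLOS,U)=147/8, d(BLOS,W)=127/8
iteration 4: select BLOS,N (d=61/8, Q=-169/2); attach at lengths (25/6, 83/24); label the merged cluster BLNOS
  updated: d(BLNOS,I)=61/8, d(BLNOS,U)=111/8, d(BLNOS,W)=105/8
iteration 5: select BLNOS,I (d=61/8, Q=-34); attach at lengths (141/16, -19/16); label the merged cluster BILNOS
  updated: d(BILNOS,U)=41/8, d(BILNOS,W)=17/4
iteration 6: select BILNOS,U (d=41/8, Q=-107/8); attach at lengths (43/16, 39/16); label the merged cluster BILNOSU
  updated: d(BILNOSU,W)=25/16
iteration 7: select BILNOSU,W (d=25/16); attach at lengths (25/32, 25/32); label the merged cluster BILNOSUW
final tree: ((((((B:101/20,L:139/20):119/16,(O:7/12,S:53/12):189/16):25/6,N:83/24):141/16,I:-19/16):43/16,U:39/16):25/32,W:25/32)
total length: 931/16

119/16,189/16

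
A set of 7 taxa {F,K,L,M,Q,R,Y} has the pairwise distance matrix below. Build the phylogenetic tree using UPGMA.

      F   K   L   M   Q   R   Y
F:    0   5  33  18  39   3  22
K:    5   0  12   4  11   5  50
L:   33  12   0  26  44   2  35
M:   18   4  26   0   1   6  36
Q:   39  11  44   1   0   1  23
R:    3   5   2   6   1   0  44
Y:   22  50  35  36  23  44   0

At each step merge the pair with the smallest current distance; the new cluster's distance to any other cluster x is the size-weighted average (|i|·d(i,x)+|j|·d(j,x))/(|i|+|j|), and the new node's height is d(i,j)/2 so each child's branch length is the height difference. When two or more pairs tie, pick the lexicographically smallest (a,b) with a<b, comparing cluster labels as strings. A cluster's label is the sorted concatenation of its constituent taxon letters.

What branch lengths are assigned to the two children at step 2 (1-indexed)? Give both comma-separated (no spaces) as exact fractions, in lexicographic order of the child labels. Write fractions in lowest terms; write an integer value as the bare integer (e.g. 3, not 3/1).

1,1

step 1: merge (M,Q) at d=1; branch lengths M→1/2, Q→1/2; new cluster MQ
  updated: d(F,MQ)=57/2, d(K,MQ)=15/2, d(L,MQ)=35, d(MQ,R)=7/2, d(MQ,Y)=59/2
step 2: merge (L,R) at d=2; branch lengths L→1, R→1; new cluster LR
  updated: d(F,LR)=18, d(K,LR)=17/2, d(LR,MQ)=77/4, d(LR,Y)=79/2
step 3: merge (F,K) at d=5; branch lengths F→5/2, K→5/2; new cluster FK
  updated: d(FK,LR)=53/4, d(FK,MQ)=18, d(FK,Y)=36
step 4: merge (FK,LR) at d=53/4; branch lengths FK→33/8, LR→45/8; new cluster FKLR
  updated: d(FKLR,MQ)=149/8, d(FKLR,Y)=151/4
step 5: merge (FKLR,MQ) at d=149/8; branch lengths FKLR→43/16, MQ→141/16; new cluster FKLMQR
  updated: d(FKLMQR,Y)=35
step 6: merge (FKLMQR,Y) at d=35; branch lengths FKLMQR→131/16, Y→35/2; new cluster FKLMQRY
final tree: ((((F:5/2,K:5/2):33/8,(L:1,R:1):45/8):43/16,(M:1/2,Q:1/2):141/16):131/16,Y:35/2)
total length: 879/16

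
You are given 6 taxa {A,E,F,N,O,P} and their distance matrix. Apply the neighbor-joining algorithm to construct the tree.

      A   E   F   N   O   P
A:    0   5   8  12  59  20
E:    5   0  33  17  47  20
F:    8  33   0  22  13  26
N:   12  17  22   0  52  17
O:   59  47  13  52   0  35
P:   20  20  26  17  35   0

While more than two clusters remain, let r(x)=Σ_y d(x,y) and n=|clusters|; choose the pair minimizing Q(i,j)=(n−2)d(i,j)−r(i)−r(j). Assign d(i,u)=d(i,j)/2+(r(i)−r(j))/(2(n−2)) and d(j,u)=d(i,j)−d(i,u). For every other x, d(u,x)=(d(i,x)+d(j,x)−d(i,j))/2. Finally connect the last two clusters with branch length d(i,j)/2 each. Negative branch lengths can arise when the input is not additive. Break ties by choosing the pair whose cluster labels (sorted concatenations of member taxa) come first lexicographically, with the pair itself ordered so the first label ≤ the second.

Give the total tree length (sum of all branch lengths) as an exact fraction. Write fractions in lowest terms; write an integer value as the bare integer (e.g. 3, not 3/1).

step 1: merge (F,O) at d=13, Q=-256; branch lengths F→-13/2, O→39/2; new cluster FO
  updated: d(A,FO)=27, d(E,FO)=67/2, d(FO,N)=61/2, d(FO,P)=24
step 2: merge (A,E) at d=5, Q=-249/2; branch lengths A→7/12, E→53/12; new cluster AE
  updated: d(AE,FO)=111/4, d(AE,N)=12, d(AE,P)=35/2
step 3: merge (AE,N) at d=12, Q=-371/4; branch lengths AE→87/16, N→105/16; new cluster AEN
  updated: d(AEN,FO)=185/8, d(AEN,P)=45/4
step 4: merge (AEN,FO) at d=185/8, Q=-467/8; branch lengths AEN→83/16, FO→287/16; new cluster AEFNO
  updated: d(AEFNO,P)=97/16
step 5: merge (AEFNO,P) at d=97/16; branch lengths AEFNO→97/32, P→97/32; new cluster AEFNOP
final tree: ((((A:7/12,E:53/12):87/16,N:105/16):83/16,(F:-13/2,O:39/2):287/16):97/32,P:97/32)
total length: 947/16

947/16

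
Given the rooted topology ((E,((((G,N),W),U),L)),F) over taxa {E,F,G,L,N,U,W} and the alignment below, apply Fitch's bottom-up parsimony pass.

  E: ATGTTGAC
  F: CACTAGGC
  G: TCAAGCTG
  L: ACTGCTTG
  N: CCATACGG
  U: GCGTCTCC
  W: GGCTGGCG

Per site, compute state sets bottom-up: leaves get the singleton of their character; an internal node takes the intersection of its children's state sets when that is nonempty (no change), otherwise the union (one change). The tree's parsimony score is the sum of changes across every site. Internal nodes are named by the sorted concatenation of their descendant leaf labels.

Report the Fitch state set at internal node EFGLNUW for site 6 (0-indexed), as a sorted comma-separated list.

A,C,G,T

[col 0] GN: children G:{T}, N:{C} ∪→ {C,T}; cost 1
[col 0] GNW: children GN:{C,T}, W:{G} ∪→ {C,G,T}; cost 1
[col 0] GNUW: children GNW:{C,G,T}, U:{G} ∩→ {G}; cost 0
[col 0] GLNUW: children GNUW:{G}, L:{A} ∪→ {A,G}; cost 1
[col 0] EGLNUW: children E:{A}, GLNUW:{A,G} ∩→ {A}; cost 0
[col 0] EFGLNUW: children EGLNUW:{A}, F:{C} ∪→ {A,C}; cost 1
[col 1] GN: children G:{C}, N:{C} ∩→ {C}; cost 0
[col 1] GNW: children GN:{C}, W:{G} ∪→ {C,G}; cost 1
[col 1] GNUW: children GNW:{C,G}, U:{C} ∩→ {C}; cost 0
[col 1] GLNUW: children GNUW:{C}, L:{C} ∩→ {C}; cost 0
[col 1] EGLNUW: children E:{T}, GLNUW:{C} ∪→ {C,T}; cost 1
[col 1] EFGLNUW: children EGLNUW:{C,T}, F:{A} ∪→ {A,C,T}; cost 1
[col 2] GN: children G:{A}, N:{A} ∩→ {A}; cost 0
[col 2] GNW: children GN:{A}, W:{C} ∪→ {A,C}; cost 1
[col 2] GNUW: children GNW:{A,C}, U:{G} ∪→ {A,C,G}; cost 1
[col 2] GLNUW: children GNUW:{A,C,G}, L:{T} ∪→ {A,C,G,T}; cost 1
[col 2] EGLNUW: children E:{G}, GLNUW:{A,C,G,T} ∩→ {G}; cost 0
[col 2] EFGLNUW: children EGLNUW:{G}, F:{C} ∪→ {C,G}; cost 1
[col 3] GN: children G:{A}, N:{T} ∪→ {A,T}; cost 1
[col 3] GNW: children GN:{A,T}, W:{T} ∩→ {T}; cost 0
[col 3] GNUW: children GNW:{T}, U:{T} ∩→ {T}; cost 0
[col 3] GLNUW: children GNUW:{T}, L:{G} ∪→ {G,T}; cost 1
[col 3] EGLNUW: children E:{T}, GLNUW:{G,T} ∩→ {T}; cost 0
[col 3] EFGLNUW: children EGLNUW:{T}, F:{T} ∩→ {T}; cost 0
[col 4] GN: children G:{G}, N:{A} ∪→ {A,G}; cost 1
[col 4] GNW: children GN:{A,G}, W:{G} ∩→ {G}; cost 0
[col 4] GNUW: children GNW:{G}, U:{C} ∪→ {C,G}; cost 1
[col 4] GLNUW: children GNUW:{C,G}, L:{C} ∩→ {C}; cost 0
[col 4] EGLNUW: children E:{T}, GLNUW:{C} ∪→ {C,T}; cost 1
[col 4] EFGLNUW: children EGLNUW:{C,T}, F:{A} ∪→ {A,C,T}; cost 1
[col 5] GN: children G:{C}, N:{C} ∩→ {C}; cost 0
[col 5] GNW: children GN:{C}, W:{G} ∪→ {C,G}; cost 1
[col 5] GNUW: children GNW:{C,G}, U:{T} ∪→ {C,G,T}; cost 1
[col 5] GLNUW: children GNUW:{C,G,T}, L:{T} ∩→ {T}; cost 0
[col 5] EGLNUW: children E:{G}, GLNUW:{T} ∪→ {G,T}; cost 1
[col 5] EFGLNUW: children EGLNUW:{G,T}, F:{G} ∩→ {G}; cost 0
[col 6] GN: children G:{T}, N:{G} ∪→ {G,T}; cost 1
[col 6] GNW: children GN:{G,T}, W:{C} ∪→ {C,G,T}; cost 1
[col 6] GNUW: children GNW:{C,G,T}, U:{C} ∩→ {C}; cost 0
[col 6] GLNUW: children GNUW:{C}, L:{T} ∪→ {C,T}; cost 1
[col 6] EGLNUW: children E:{A}, GLNUW:{C,T} ∪→ {A,C,T}; cost 1
[col 6] EFGLNUW: children EGLNUW:{A,C,T}, F:{G} ∪→ {A,C,G,T}; cost 1
[col 7] GN: children G:{G}, N:{G} ∩→ {G}; cost 0
[col 7] GNW: children GN:{G}, W:{G} ∩→ {G}; cost 0
[col 7] GNUW: children GNW:{G}, U:{C} ∪→ {C,G}; cost 1
[col 7] GLNUW: children GNUW:{C,G}, L:{G} ∩→ {G}; cost 0
[col 7] EGLNUW: children E:{C}, GLNUW:{G} ∪→ {C,G}; cost 1
[col 7] EFGLNUW: children EGLNUW:{C,G}, F:{C} ∩→ {C}; cost 0
per-site changes: [4, 3, 4, 2, 4, 3, 5, 2]; total = 27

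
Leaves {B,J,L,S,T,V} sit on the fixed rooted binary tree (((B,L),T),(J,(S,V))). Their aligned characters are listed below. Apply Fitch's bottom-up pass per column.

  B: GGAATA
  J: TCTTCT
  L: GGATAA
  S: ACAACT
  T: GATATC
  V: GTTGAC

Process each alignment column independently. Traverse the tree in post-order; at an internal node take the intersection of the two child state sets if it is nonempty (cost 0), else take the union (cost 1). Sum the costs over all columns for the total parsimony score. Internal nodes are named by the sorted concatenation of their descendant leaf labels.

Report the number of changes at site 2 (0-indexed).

2

BL@0: {G} ∩ {G} = {G} (intersection, +0)
BLT@0: {G} ∩ {G} = {G} (intersection, +0)
SV@0: {A} ∪ {G} = {A,G} (union, +1)
JSV@0: {T} ∪ {A,G} = {A,G,T} (union, +1)
BJLSTV@0: {G} ∩ {A,G,T} = {G} (intersection, +0)
BL@1: {G} ∩ {G} = {G} (intersection, +0)
BLT@1: {G} ∪ {A} = {A,G} (union, +1)
SV@1: {C} ∪ {T} = {C,T} (union, +1)
JSV@1: {C} ∩ {C,T} = {C} (intersection, +0)
BJLSTV@1: {A,G} ∪ {C} = {A,C,G} (union, +1)
BL@2: {A} ∩ {A} = {A} (intersection, +0)
BLT@2: {A} ∪ {T} = {A,T} (union, +1)
SV@2: {A} ∪ {T} = {A,T} (union, +1)
JSV@2: {T} ∩ {A,T} = {T} (intersection, +0)
BJLSTV@2: {A,T} ∩ {T} = {T} (intersection, +0)
BL@3: {A} ∪ {T} = {A,T} (union, +1)
BLT@3: {A,T} ∩ {A} = {A} (intersection, +0)
SV@3: {A} ∪ {G} = {A,G} (union, +1)
JSV@3: {T} ∪ {A,G} = {A,G,T} (union, +1)
BJLSTV@3: {A} ∩ {A,G,T} = {A} (intersection, +0)
BL@4: {T} ∪ {A} = {A,T} (union, +1)
BLT@4: {A,T} ∩ {T} = {T} (intersection, +0)
SV@4: {C} ∪ {A} = {A,C} (union, +1)
JSV@4: {C} ∩ {A,C} = {C} (intersection, +0)
BJLSTV@4: {T} ∪ {C} = {C,T} (union, +1)
BL@5: {A} ∩ {A} = {A} (intersection, +0)
BLT@5: {A} ∪ {C} = {A,C} (union, +1)
SV@5: {T} ∪ {C} = {C,T} (union, +1)
JSV@5: {T} ∩ {C,T} = {T} (intersection, +0)
BJLSTV@5: {A,C} ∪ {T} = {A,C,T} (union, +1)
per-site changes: [2, 3, 2, 3, 3, 3]; total = 16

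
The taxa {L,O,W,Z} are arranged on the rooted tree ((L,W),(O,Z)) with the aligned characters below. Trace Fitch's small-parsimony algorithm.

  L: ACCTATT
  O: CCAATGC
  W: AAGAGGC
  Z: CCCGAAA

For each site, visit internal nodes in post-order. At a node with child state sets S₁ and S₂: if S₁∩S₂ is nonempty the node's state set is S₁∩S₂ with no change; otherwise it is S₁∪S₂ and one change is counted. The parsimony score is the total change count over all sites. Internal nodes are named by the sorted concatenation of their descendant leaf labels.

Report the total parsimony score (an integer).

12

site 0, node LW: L={A} ∩ W={A} → {A} (+0)
site 0, node OZ: O={C} ∩ Z={C} → {C} (+0)
site 0, node LOWZ: LW={A} ∪ OZ={C} → {A,C} (+1)
site 1, node LW: L={C} ∪ W={A} → {A,C} (+1)
site 1, node OZ: O={C} ∩ Z={C} → {C} (+0)
site 1, node LOWZ: LW={A,C} ∩ OZ={C} → {C} (+0)
site 2, node LW: L={C} ∪ W={G} → {C,G} (+1)
site 2, node OZ: O={A} ∪ Z={C} → {A,C} (+1)
site 2, node LOWZ: LW={C,G} ∩ OZ={A,C} → {C} (+0)
site 3, node LW: L={T} ∪ W={A} → {A,T} (+1)
site 3, node OZ: O={A} ∪ Z={G} → {A,G} (+1)
site 3, node LOWZ: LW={A,T} ∩ OZ={A,G} → {A} (+0)
site 4, node LW: L={A} ∪ W={G} → {A,G} (+1)
site 4, node OZ: O={T} ∪ Z={A} → {A,T} (+1)
site 4, node LOWZ: LW={A,G} ∩ OZ={A,T} → {A} (+0)
site 5, node LW: L={T} ∪ W={G} → {G,T} (+1)
site 5, node OZ: O={G} ∪ Z={A} → {A,G} (+1)
site 5, node LOWZ: LW={G,T} ∩ OZ={A,G} → {G} (+0)
site 6, node LW: L={T} ∪ W={C} → {C,T} (+1)
site 6, node OZ: O={C} ∪ Z={A} → {A,C} (+1)
site 6, node LOWZ: LW={C,T} ∩ OZ={A,C} → {C} (+0)
per-site changes: [1, 1, 2, 2, 2, 2, 2]; total = 12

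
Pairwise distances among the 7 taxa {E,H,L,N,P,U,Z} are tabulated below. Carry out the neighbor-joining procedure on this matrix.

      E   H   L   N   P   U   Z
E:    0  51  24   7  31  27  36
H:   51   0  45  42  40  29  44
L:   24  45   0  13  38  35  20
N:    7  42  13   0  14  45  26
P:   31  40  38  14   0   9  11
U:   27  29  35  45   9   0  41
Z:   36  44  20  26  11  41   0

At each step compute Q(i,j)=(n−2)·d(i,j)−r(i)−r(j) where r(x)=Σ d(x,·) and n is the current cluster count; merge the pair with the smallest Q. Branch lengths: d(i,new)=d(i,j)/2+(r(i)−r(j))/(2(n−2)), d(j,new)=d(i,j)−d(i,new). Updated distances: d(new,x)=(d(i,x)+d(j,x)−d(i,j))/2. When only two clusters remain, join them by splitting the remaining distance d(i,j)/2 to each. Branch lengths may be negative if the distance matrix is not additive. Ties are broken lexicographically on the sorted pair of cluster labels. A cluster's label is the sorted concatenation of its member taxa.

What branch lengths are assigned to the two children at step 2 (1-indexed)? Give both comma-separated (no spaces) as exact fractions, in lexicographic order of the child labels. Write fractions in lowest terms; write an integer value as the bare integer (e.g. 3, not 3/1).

123/16,-11/16

1. join H+U (d=29, Q=-292) ⇒ HU; edges |H|=21, |U|=8
  updated: d(E,HU)=49/2, d(HU,L)=51/2, d(HU,N)=29, d(HU,P)=10, d(HU,Z)=28
2. join E+N (d=7, Q=-367/2) ⇒ EN; edges |E|=123/16, |N|=-11/16
  updated: d(EN,HU)=93/4, d(EN,L)=15, d(EN,P)=19, d(EN,Z)=55/2
3. join EN+L (d=15, Q=-553/4) ⇒ ELN; edges |EN|=125/24, |L|=235/24
  updated: d(ELN,HU)=135/8, d(ELN,P)=21, d(ELN,Z)=65/4
4. join ELN+Z (d=65/4, Q=-615/8) ⇒ ELNZ; edges |ELN|=251/32, |Z|=269/32
  updated: d(ELNZ,HU)=229/16, d(ELNZ,P)=63/8
5. join ELNZ+HU (d=229/16, Q=-515/16) ⇒ EHLNUZ; edges |ELNZ|=195/32, |HU|=263/32
  updated: d(EHLNUZ,P)=57/32
6. join EHLNUZ+P (d=57/32) ⇒ EHLNPUZ; edges |EHLNUZ|=57/64, |P|=57/64
final tree: (((((E:123/16,N:-11/16):125/24,L:235/24):251/32,Z:269/32):195/32,(H:21,U:8):263/32):57/64,P:57/64)
total length: 2667/32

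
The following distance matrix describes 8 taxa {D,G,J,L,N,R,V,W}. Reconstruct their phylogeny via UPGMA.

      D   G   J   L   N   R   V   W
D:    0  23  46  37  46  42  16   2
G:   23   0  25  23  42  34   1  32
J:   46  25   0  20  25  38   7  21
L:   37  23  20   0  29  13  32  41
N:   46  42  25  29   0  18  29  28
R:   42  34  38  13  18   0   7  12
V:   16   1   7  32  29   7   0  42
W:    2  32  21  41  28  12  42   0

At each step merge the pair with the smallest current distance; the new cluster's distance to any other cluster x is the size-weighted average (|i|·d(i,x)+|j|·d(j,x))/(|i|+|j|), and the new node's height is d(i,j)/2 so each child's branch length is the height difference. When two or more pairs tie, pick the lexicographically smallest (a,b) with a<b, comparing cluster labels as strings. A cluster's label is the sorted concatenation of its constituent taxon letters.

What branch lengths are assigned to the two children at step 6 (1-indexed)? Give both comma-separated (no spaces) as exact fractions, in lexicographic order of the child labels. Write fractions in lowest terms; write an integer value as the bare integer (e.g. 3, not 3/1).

53/9,77/36

step 1: merge (G,V) at d=1; branch lengths G→1/2, V→1/2; new cluster GV
  updated: d(D,GV)=39/2, d(GV,J)=16, d(GV,L)=55/2, d(GV,N)=71/2, d(GV,R)=41/2, d(GV,W)=37
step 2: merge (D,W) at d=2; branch lengths D→1, W→1; new cluster DW
  updated: d(DW,GV)=113/4, d(DW,J)=67/2, d(DW,L)=39, d(DW,N)=37, d(DW,R)=27
step 3: merge (L,R) at d=13; branch lengths L→13/2, R→13/2; new cluster LR
  updated: d(DW,LR)=33, d(GV,LR)=24, d(J,LR)=29, d(LR,N)=47/2
step 4: merge (GV,J) at d=16; branch lengths GV→15/2, J→8; new cluster GJV
  updated: d(DW,GJV)=30, d(GJV,LR)=77/3, d(GJV,N)=32
step 5: merge (LR,N) at d=47/2; branch lengths LR→21/4, N→47/4; new cluster LNR
  updated: d(DW,LNR)=103/3, d(GJV,LNR)=250/9
step 6: merge (GJV,LNR) at d=250/9; branch lengths GJV→53/9, LNR→77/36; new cluster GJLNRV
  updated: d(DW,GJLNRV)=193/6
step 7: merge (DW,GJLNRV) at d=193/6; branch lengths DW→181/12, GJLNRV→79/36; new cluster DGJLNRVW
final tree: ((D:1,W:1):181/12,(((G:1/2,V:1/2):15/2,J:8):53/9,((L:13/2,R:13/2):21/4,N:47/4):77/36):79/36)
total length: 2657/36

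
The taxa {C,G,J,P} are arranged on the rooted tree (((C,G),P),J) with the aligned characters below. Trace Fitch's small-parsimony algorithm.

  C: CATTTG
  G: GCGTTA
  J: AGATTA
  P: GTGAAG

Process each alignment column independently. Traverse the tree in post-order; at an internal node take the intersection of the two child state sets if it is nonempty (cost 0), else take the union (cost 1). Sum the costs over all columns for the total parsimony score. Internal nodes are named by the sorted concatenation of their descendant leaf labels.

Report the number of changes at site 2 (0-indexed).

2

CG@0: {C} ∪ {G} = {C,G} (union, +1)
CGP@0: {C,G} ∩ {G} = {G} (intersection, +0)
CGJP@0: {G} ∪ {A} = {A,G} (union, +1)
CG@1: {A} ∪ {C} = {A,C} (union, +1)
CGP@1: {A,C} ∪ {T} = {A,C,T} (union, +1)
CGJP@1: {A,C,T} ∪ {G} = {A,C,G,T} (union, +1)
CG@2: {T} ∪ {G} = {G,T} (union, +1)
CGP@2: {G,T} ∩ {G} = {G} (intersection, +0)
CGJP@2: {G} ∪ {A} = {A,G} (union, +1)
CG@3: {T} ∩ {T} = {T} (intersection, +0)
CGP@3: {T} ∪ {A} = {A,T} (union, +1)
CGJP@3: {A,T} ∩ {T} = {T} (intersection, +0)
CG@4: {T} ∩ {T} = {T} (intersection, +0)
CGP@4: {T} ∪ {A} = {A,T} (union, +1)
CGJP@4: {A,T} ∩ {T} = {T} (intersection, +0)
CG@5: {G} ∪ {A} = {A,G} (union, +1)
CGP@5: {A,G} ∩ {G} = {G} (intersection, +0)
CGJP@5: {G} ∪ {A} = {A,G} (union, +1)
per-site changes: [2, 3, 2, 1, 1, 2]; total = 11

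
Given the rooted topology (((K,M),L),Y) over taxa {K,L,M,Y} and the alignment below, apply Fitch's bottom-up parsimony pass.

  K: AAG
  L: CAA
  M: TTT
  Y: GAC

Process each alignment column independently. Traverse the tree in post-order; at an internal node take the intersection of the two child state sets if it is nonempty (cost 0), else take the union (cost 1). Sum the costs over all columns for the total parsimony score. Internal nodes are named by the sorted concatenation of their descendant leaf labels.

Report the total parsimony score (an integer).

[col 0] KM: children K:{A}, M:{T} ∪→ {A,T}; cost 1
[col 0] KLM: children KM:{A,T}, L:{C} ∪→ {A,C,T}; cost 1
[col 0] KLMY: children KLM:{A,C,T}, Y:{G} ∪→ {A,C,G,T}; cost 1
[col 1] KM: children K:{A}, M:{T} ∪→ {A,T}; cost 1
[col 1] KLM: children KM:{A,T}, L:{A} ∩→ {A}; cost 0
[col 1] KLMY: children KLM:{A}, Y:{A} ∩→ {A}; cost 0
[col 2] KM: children K:{G}, M:{T} ∪→ {G,T}; cost 1
[col 2] KLM: children KM:{G,T}, L:{A} ∪→ {A,G,T}; cost 1
[col 2] KLMY: children KLM:{A,G,T}, Y:{C} ∪→ {A,C,G,T}; cost 1
per-site changes: [3, 1, 3]; total = 7

7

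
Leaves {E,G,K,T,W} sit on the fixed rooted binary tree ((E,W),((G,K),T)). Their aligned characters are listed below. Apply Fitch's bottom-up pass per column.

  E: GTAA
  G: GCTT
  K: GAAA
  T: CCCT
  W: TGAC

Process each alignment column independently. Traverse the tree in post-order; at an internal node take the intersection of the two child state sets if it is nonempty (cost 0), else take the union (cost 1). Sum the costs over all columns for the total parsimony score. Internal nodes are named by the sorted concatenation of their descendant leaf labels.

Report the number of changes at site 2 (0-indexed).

site 0, node EW: E={G} ∪ W={T} → {G,T} (+1)
site 0, node GK: G={G} ∩ K={G} → {G} (+0)
site 0, node GKT: GK={G} ∪ T={C} → {C,G} (+1)
site 0, node EGKTW: EW={G,T} ∩ GKT={C,G} → {G} (+0)
site 1, node EW: E={T} ∪ W={G} → {G,T} (+1)
site 1, node GK: G={C} ∪ K={A} → {A,C} (+1)
site 1, node GKT: GK={A,C} ∩ T={C} → {C} (+0)
site 1, node EGKTW: EW={G,T} ∪ GKT={C} → {C,G,T} (+1)
site 2, node EW: E={A} ∩ W={A} → {A} (+0)
site 2, node GK: G={T} ∪ K={A} → {A,T} (+1)
site 2, node GKT: GK={A,T} ∪ T={C} → {A,C,T} (+1)
site 2, node EGKTW: EW={A} ∩ GKT={A,C,T} → {A} (+0)
site 3, node EW: E={A} ∪ W={C} → {A,C} (+1)
site 3, node GK: G={T} ∪ K={A} → {A,T} (+1)
site 3, node GKT: GK={A,T} ∩ T={T} → {T} (+0)
site 3, node EGKTW: EW={A,C} ∪ GKT={T} → {A,C,T} (+1)
per-site changes: [2, 3, 2, 3]; total = 10

2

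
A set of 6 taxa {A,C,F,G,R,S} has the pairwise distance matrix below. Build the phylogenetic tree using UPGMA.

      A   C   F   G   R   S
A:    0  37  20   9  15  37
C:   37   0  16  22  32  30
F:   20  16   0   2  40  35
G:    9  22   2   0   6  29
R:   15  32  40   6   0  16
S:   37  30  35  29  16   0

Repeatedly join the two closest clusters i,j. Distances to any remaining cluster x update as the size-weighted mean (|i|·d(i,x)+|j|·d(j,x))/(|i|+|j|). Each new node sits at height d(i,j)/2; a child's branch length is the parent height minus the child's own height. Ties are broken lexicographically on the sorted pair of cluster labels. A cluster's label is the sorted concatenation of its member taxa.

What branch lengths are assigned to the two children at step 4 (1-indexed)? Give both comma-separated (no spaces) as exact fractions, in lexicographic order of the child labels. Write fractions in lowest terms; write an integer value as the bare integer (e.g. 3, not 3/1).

1. join F+G (d=2) ⇒ FG; edges |F|=1, |G|=1
  updated: d(A,FG)=29/2, d(C,FG)=19, d(FG,R)=23, d(FG,S)=32
2. join A+FG (d=29/2) ⇒ AFG; edges |A|=29/4, |FG|=25/4
  updated: d(AFG,C)=25, d(AFG,R)=61/3, d(AFG,S)=101/3
3. join R+S (d=16) ⇒ RS; edges |R|=8, |S|=8
  updated: d(AFG,RS)=27, d(C,RS)=31
4. join AFG+C (d=25) ⇒ ACFG; edges |AFG|=21/4, |C|=25/2
  updated: d(ACFG,RS)=28
5. join ACFG+RS (d=28) ⇒ ACFGRS; edges |ACFG|=3/2, |RS|=6
final tree: (((A:29/4,(F:1,G:1):25/4):21/4,C:25/2):3/2,(R:8,S:8):6)
total length: 227/4

21/4,25/2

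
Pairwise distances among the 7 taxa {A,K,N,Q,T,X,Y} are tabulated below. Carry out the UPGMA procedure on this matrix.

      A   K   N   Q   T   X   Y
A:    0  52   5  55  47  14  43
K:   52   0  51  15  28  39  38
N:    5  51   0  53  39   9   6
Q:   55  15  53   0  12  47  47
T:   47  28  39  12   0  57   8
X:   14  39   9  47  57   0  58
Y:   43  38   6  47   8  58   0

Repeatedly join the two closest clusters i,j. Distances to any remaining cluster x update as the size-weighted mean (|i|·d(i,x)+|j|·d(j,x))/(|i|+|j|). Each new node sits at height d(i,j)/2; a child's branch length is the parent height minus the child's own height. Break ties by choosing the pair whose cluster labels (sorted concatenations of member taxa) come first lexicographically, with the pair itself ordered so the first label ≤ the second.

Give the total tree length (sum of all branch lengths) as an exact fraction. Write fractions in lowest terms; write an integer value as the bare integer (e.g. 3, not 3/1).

1943/24

iteration 1: select A,N (d=5); attach at lengths (5/2, 5/2); label the merged cluster AN
  updated: d(AN,K)=103/2, d(AN,Q)=54, d(AN,T)=43, d(AN,X)=23/2, d(AN,Y)=49/2
iteration 2: select T,Y (d=8); attach at lengths (4, 4); label the merged cluster TY
  updated: d(AN,TY)=135/4, d(K,TY)=33, d(Q,TY)=59/2, d(TY,X)=115/2
iteration 3: select AN,X (d=23/2); attach at lengths (13/4, 23/4); label the merged cluster ANX
  updated: d(ANX,K)=142/3, d(ANX,Q)=155/3, d(ANX,TY)=125/3
iteration 4: select K,Q (d=15); attach at lengths (15/2, 15/2); label the merged cluster KQ
  updated: d(ANX,KQ)=99/2, d(KQ,TY)=125/4
iteration 5: select KQ,TY (d=125/4); attach at lengths (65/8, 93/8); label the merged cluster KQTY
  updated: d(ANX,KQTY)=547/12
iteration 6: select ANX,KQTY (d=547/12); attach at lengths (409/24, 43/6); label the merged cluster AKNQTXY
final tree: (((A:5/2,N:5/2):13/4,X:23/4):409/24,((K:15/2,Q:15/2):65/8,(T:4,Y:4):93/8):43/6)
total length: 1943/24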